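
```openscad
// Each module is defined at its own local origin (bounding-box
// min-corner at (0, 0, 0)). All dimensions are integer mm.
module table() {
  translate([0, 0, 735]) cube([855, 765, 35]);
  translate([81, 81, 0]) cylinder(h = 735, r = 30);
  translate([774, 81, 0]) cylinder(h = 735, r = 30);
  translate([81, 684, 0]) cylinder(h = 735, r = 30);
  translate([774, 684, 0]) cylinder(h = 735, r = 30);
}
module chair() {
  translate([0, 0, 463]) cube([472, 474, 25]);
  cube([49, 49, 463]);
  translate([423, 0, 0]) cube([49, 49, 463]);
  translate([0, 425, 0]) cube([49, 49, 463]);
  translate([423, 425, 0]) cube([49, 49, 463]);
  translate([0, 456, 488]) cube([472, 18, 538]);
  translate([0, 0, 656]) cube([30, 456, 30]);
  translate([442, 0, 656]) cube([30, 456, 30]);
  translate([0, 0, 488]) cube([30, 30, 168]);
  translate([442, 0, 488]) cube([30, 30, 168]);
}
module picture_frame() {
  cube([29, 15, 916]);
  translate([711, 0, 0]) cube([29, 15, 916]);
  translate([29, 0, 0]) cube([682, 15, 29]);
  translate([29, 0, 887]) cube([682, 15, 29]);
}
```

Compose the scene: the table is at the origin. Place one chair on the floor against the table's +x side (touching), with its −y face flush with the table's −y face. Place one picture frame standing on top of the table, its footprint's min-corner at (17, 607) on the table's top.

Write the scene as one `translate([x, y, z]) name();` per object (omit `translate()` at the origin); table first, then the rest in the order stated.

table();
translate([855, 0, 0]) chair();
translate([17, 607, 770]) picture_frame();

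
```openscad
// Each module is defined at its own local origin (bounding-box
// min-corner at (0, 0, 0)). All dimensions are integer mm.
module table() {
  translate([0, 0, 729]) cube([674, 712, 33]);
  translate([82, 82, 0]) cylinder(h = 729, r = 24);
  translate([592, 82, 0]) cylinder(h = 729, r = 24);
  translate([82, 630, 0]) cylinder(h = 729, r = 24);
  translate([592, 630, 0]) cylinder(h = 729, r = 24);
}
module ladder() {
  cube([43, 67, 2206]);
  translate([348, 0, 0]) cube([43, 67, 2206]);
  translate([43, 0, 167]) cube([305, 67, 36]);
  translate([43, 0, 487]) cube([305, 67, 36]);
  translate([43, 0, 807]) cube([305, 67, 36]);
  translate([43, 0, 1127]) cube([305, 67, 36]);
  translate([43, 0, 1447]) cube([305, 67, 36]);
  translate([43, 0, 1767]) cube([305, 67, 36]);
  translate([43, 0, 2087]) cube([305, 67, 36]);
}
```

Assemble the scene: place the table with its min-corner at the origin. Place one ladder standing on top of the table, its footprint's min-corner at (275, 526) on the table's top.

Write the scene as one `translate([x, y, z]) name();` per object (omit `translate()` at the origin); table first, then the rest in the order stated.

table();
translate([275, 526, 762]) ladder();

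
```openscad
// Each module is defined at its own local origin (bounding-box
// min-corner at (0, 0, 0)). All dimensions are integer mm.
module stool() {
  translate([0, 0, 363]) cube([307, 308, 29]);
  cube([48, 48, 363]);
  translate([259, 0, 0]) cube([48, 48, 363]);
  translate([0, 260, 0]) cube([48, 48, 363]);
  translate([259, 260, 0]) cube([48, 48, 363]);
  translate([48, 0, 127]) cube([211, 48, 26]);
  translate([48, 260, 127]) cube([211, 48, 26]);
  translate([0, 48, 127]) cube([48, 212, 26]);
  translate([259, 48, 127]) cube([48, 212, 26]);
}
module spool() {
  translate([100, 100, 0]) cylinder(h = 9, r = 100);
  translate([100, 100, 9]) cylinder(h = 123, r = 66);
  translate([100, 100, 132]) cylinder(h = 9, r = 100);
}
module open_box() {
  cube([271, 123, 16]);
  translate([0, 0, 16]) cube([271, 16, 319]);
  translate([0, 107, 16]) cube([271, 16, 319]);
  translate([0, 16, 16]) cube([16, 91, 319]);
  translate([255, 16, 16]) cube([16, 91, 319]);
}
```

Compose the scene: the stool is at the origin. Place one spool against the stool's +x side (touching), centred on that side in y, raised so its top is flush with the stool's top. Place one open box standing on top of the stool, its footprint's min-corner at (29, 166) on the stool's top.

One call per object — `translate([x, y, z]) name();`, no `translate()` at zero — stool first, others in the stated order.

stool();
translate([307, 54, 251]) spool();
translate([29, 166, 392]) open_box();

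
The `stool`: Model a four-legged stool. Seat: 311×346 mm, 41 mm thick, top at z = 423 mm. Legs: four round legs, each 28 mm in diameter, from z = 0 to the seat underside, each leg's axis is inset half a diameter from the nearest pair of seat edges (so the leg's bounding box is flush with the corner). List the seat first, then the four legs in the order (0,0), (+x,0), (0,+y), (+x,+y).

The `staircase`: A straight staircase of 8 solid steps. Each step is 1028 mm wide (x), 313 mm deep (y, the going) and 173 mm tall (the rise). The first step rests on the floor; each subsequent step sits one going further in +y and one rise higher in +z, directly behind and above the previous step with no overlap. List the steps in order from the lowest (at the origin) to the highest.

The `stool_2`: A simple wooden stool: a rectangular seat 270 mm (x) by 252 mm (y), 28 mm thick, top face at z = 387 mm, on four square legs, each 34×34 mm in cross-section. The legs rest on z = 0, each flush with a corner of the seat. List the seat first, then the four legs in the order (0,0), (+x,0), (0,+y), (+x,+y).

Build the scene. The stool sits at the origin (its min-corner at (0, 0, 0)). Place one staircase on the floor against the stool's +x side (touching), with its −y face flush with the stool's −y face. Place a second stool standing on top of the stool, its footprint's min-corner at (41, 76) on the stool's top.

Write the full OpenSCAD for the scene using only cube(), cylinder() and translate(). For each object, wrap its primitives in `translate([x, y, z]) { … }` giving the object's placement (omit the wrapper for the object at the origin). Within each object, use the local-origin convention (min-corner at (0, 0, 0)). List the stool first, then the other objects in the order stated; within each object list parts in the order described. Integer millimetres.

translate([0, 0, 382]) cube([311, 346, 41]);
translate([14, 14, 0]) cylinder(h = 382, r = 14);
translate([297, 14, 0]) cylinder(h = 382, r = 14);
translate([14, 332, 0]) cylinder(h = 382, r = 14);
translate([297, 332, 0]) cylinder(h = 382, r = 14);
translate([311, 0, 0]) {
  cube([1028, 313, 173]);
  translate([0, 313, 173]) cube([1028, 313, 173]);
  translate([0, 626, 346]) cube([1028, 313, 173]);
  translate([0, 939, 519]) cube([1028, 313, 173]);
  translate([0, 1252, 692]) cube([1028, 313, 173]);
  translate([0, 1565, 865]) cube([1028, 313, 173]);
  translate([0, 1878, 1038]) cube([1028, 313, 173]);
  translate([0, 2191, 1211]) cube([1028, 313, 173]);
}
translate([41, 76, 423]) {
  translate([0, 0, 359]) cube([270, 252, 28]);
  cube([34, 34, 359]);
  translate([236, 0, 0]) cube([34, 34, 359]);
  translate([0, 218, 0]) cube([34, 34, 359]);
  translate([236, 218, 0]) cube([34, 34, 359]);
}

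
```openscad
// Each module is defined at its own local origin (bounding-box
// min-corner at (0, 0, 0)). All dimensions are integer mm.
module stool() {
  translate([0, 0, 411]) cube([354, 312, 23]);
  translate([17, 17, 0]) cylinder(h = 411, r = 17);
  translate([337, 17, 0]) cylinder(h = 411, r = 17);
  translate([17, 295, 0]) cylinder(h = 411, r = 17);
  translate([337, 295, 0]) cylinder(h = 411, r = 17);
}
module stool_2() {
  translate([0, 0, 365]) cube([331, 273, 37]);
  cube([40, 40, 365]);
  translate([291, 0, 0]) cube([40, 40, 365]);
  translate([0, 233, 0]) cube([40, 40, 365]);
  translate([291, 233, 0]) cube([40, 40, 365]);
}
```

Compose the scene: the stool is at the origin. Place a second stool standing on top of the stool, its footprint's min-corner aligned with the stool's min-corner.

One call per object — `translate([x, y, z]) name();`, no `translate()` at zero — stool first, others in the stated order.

stool();
translate([0, 0, 434]) stool_2();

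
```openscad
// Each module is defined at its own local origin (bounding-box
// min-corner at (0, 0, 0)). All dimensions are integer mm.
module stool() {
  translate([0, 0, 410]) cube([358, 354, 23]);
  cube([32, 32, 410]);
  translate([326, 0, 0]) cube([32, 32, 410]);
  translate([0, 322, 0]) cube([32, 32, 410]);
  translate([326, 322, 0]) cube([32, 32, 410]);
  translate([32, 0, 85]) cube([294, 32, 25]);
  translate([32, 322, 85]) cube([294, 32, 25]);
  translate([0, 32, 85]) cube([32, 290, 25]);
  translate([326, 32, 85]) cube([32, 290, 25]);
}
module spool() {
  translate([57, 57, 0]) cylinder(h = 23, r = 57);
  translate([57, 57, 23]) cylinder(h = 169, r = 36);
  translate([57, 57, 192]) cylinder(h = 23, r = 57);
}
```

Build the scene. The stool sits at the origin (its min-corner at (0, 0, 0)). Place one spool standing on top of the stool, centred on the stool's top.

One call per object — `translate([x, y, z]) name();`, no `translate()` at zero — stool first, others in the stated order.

stool();
translate([122, 120, 433]) spool();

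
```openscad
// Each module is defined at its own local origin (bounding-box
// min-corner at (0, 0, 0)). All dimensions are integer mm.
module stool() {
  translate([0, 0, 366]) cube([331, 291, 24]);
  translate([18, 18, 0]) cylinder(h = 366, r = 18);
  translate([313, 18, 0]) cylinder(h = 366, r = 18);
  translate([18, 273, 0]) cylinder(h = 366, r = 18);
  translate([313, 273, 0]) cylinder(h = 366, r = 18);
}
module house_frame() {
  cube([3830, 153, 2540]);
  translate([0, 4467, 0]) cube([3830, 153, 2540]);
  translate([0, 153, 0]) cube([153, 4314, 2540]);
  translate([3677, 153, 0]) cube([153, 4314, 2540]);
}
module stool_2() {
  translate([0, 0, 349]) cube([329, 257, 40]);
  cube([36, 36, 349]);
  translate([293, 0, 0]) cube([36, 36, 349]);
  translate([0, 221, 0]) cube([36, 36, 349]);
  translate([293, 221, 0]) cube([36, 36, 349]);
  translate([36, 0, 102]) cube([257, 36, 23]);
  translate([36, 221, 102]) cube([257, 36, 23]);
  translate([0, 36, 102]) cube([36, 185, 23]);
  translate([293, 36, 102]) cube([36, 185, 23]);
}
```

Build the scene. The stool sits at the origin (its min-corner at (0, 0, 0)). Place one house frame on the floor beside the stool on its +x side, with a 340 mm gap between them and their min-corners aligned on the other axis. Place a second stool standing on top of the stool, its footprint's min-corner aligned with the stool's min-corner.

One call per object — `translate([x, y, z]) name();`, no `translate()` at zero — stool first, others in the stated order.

stool();
translate([671, 0, 0]) house_frame();
translate([0, 0, 390]) stool_2();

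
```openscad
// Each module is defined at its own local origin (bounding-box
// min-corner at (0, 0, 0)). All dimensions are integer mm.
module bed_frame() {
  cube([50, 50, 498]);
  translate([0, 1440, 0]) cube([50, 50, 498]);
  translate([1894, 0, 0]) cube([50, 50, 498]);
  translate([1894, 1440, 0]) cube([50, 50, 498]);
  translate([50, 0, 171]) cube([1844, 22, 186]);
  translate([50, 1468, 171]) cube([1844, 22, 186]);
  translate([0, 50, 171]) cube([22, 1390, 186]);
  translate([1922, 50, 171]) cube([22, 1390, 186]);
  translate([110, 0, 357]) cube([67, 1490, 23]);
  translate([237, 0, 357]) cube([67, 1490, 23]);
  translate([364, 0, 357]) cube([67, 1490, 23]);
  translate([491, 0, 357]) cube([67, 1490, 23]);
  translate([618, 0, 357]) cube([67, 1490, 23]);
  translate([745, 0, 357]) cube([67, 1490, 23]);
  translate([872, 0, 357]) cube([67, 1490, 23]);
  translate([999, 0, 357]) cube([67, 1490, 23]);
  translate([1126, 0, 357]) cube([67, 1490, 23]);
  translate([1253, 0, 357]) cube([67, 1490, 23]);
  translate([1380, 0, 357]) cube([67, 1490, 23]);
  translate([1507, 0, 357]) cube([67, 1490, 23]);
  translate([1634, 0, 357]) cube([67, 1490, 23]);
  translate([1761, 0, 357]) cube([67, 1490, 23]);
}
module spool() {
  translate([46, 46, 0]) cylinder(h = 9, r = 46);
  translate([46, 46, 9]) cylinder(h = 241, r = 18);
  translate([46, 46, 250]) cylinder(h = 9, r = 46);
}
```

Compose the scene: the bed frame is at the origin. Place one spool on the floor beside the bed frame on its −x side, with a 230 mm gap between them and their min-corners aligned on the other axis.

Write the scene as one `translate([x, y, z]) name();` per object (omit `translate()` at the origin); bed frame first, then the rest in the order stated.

bed_frame();
translate([-322, 0, 0]) spool();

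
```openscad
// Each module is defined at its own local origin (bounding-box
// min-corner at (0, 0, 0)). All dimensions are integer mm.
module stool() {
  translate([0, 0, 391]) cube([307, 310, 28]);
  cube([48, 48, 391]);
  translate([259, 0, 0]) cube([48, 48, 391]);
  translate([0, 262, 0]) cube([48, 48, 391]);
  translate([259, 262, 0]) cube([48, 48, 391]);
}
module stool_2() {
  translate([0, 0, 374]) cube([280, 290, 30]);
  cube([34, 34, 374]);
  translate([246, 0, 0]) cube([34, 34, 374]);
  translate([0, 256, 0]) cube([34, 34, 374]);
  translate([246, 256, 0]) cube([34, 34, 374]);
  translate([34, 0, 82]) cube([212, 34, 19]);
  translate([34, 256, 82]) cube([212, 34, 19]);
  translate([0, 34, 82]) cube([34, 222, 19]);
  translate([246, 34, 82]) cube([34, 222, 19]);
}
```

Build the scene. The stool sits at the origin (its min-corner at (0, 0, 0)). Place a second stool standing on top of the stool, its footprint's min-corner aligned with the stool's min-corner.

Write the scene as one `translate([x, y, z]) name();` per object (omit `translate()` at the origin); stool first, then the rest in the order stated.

stool();
translate([0, 0, 419]) stool_2();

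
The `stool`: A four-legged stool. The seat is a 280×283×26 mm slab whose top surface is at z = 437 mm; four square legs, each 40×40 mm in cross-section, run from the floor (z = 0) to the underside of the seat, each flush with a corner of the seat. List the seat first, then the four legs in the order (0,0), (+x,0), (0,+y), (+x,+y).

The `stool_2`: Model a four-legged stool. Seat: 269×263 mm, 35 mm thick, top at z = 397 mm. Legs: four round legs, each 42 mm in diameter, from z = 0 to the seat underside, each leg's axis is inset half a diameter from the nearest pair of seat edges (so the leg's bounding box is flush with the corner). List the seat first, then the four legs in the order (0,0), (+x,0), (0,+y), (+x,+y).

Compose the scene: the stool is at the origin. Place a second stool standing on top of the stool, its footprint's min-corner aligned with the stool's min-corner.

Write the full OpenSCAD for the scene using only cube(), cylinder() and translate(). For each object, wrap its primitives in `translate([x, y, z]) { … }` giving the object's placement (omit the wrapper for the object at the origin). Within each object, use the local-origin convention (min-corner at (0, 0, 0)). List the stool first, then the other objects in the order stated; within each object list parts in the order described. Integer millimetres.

translate([0, 0, 411]) cube([280, 283, 26]);
cube([40, 40, 411]);
translate([240, 0, 0]) cube([40, 40, 411]);
translate([0, 243, 0]) cube([40, 40, 411]);
translate([240, 243, 0]) cube([40, 40, 411]);
translate([0, 0, 437]) {
  translate([0, 0, 362]) cube([269, 263, 35]);
  translate([21, 21, 0]) cylinder(h = 362, r = 21);
  translate([248, 21, 0]) cylinder(h = 362, r = 21);
  translate([21, 242, 0]) cylinder(h = 362, r = 21);
  translate([248, 242, 0]) cylinder(h = 362, r = 21);
}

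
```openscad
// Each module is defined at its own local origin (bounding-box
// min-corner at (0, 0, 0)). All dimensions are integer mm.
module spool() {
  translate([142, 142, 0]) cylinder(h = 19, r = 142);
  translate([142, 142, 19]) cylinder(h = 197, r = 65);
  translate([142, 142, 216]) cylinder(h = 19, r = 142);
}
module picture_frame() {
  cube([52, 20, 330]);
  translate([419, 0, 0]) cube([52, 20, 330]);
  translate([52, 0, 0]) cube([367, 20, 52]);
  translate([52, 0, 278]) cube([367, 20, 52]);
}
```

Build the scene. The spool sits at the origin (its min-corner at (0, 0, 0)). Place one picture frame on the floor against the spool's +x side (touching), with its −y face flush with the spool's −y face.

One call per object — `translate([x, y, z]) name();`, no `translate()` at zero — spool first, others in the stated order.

spool();
translate([284, 0, 0]) picture_frame();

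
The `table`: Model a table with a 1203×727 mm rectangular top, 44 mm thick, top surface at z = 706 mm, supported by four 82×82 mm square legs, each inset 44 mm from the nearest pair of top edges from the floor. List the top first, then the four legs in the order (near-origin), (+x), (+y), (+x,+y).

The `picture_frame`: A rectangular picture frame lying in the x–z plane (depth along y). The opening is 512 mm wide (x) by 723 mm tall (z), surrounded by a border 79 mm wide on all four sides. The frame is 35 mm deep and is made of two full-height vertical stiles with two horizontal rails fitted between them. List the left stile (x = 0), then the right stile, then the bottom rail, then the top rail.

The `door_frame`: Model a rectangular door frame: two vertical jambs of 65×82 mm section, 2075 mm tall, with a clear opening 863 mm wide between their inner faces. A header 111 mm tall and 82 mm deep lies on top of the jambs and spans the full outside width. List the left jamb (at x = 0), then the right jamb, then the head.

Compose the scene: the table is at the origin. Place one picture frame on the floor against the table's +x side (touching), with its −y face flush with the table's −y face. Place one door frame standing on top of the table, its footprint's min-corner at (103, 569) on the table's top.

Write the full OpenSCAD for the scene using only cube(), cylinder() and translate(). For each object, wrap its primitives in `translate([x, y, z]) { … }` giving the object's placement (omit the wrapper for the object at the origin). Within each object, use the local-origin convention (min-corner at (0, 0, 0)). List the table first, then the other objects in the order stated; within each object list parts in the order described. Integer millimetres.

translate([0, 0, 662]) cube([1203, 727, 44]);
translate([44, 44, 0]) cube([82, 82, 662]);
translate([1077, 44, 0]) cube([82, 82, 662]);
translate([44, 601, 0]) cube([82, 82, 662]);
translate([1077, 601, 0]) cube([82, 82, 662]);
translate([1203, 0, 0]) {
  cube([79, 35, 881]);
  translate([591, 0, 0]) cube([79, 35, 881]);
  translate([79, 0, 0]) cube([512, 35, 79]);
  translate([79, 0, 802]) cube([512, 35, 79]);
}
translate([103, 569, 706]) {
  cube([65, 82, 2075]);
  translate([928, 0, 0]) cube([65, 82, 2075]);
  translate([0, 0, 2075]) cube([993, 82, 111]);
}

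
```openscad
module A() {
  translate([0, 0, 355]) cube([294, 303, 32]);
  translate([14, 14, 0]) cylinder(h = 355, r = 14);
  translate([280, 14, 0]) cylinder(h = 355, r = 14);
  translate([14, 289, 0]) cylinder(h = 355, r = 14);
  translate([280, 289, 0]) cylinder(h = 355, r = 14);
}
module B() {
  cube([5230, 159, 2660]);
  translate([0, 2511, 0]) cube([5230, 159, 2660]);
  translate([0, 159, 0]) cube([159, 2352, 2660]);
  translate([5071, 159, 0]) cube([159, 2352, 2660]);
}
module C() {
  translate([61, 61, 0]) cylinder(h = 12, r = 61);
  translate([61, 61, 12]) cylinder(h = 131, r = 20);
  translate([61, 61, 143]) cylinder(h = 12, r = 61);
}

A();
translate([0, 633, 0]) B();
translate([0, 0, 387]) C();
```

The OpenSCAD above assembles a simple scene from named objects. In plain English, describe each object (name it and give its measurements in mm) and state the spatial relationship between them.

A is a simple wooden stool: a rectangular seat 294 mm (x) by 303 mm (y), 32 mm thick, top face at z = 387 mm, on four round legs, each 28 mm in diameter. The legs rest on z = 0, each leg's axis is inset half a diameter from the nearest pair of seat edges (so the leg's bounding box is flush with the corner).

B is a box-shaped house frame (walls only): outside footprint 5230×2670 mm, wall height 2660 mm, wall thickness 159 mm. The two y-facing walls run the full x-width; the two x-facing walls fit between the inner faces of the y-facing walls.

C is a spool: two coaxial disc flanges of radius 61 mm and thickness 12 mm, joined by a core cylinder of radius 20 mm and height 131 mm. The lower flange rests on z = 0 and the three cylinders share a vertical axis.

The house frame is on the floor beside the stool on its +y side. The spool is on top of the stool.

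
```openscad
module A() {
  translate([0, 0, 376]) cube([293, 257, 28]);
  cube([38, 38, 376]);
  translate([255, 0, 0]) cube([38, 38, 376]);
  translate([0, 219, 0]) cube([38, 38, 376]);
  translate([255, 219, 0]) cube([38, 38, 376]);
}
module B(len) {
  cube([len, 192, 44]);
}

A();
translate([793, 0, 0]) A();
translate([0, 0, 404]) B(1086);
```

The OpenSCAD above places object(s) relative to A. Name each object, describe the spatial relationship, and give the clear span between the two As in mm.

A is a stool. B is a beam. A beam spans the tops of two stools. The clear span between the two stools is 500 mm.

Second stool starts at x = 793; first ends at x = 293; clear span = 793 − 293 = 500 mm.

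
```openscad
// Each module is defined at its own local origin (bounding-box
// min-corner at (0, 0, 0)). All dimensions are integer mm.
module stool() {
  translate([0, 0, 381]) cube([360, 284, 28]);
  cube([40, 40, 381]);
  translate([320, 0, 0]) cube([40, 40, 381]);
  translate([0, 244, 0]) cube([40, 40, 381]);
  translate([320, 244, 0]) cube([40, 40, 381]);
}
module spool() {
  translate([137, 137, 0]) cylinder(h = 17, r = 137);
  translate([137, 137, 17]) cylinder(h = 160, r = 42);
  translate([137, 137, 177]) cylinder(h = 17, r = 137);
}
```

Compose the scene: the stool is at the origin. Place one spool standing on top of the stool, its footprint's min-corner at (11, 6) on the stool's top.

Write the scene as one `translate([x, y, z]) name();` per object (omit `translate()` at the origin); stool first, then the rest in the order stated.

stool();
translate([11, 6, 409]) spool();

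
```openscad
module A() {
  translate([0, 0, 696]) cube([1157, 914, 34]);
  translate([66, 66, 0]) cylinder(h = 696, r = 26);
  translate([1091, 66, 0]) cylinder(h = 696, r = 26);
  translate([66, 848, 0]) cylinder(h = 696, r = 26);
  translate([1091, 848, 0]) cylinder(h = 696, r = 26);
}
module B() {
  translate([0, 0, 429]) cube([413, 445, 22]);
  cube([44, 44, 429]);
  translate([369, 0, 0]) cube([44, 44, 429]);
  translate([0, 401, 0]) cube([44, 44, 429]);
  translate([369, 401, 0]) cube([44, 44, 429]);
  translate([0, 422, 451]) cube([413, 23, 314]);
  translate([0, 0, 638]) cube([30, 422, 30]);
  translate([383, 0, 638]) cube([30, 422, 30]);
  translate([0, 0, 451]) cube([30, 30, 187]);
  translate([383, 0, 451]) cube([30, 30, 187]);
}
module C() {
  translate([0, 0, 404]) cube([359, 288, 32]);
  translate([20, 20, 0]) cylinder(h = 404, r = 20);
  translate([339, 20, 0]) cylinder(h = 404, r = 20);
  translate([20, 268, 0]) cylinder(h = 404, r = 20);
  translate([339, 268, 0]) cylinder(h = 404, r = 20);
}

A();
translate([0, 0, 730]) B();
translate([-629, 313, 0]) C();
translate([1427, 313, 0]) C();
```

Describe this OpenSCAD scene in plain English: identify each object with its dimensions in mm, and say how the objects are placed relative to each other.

A is a rectangular dining table. The top is 1157×914×34 mm with its upper surface at z = 730 mm. It stands on four round legs of 52 mm diameter, each leg's bounding box inset 40 mm from the nearest pair of top edges, running from the floor to the underside of the top.

B is a chair: 413×445 mm seat, 22 mm thick, top at z = 451 mm, on four 44 mm square corner legs flush with the seat edges. A 23 mm thick backrest slab spans the full seat width, extending 314 mm above the seat top, its back face flush with the seat's +y edge. Two armrests of 30×30 mm section run along each side from the seat's front edge to the front of the backrest, top faces 217 mm above the seat top and outer faces flush with the seat's x-edges; a 30×30 mm post under the front of each armrest stands on the seat at the front corner.

C is a simple wooden stool: a rectangular seat 359 mm (x) by 288 mm (y), 32 mm thick, top face at z = 436 mm, on four round legs, each 40 mm in diameter. The legs rest on z = 0, each leg's axis is inset half a diameter from the nearest pair of seat edges (so the leg's bounding box is flush with the corner).

The chair is on top of the table. Two stools sit around the table at the −x, +x sides.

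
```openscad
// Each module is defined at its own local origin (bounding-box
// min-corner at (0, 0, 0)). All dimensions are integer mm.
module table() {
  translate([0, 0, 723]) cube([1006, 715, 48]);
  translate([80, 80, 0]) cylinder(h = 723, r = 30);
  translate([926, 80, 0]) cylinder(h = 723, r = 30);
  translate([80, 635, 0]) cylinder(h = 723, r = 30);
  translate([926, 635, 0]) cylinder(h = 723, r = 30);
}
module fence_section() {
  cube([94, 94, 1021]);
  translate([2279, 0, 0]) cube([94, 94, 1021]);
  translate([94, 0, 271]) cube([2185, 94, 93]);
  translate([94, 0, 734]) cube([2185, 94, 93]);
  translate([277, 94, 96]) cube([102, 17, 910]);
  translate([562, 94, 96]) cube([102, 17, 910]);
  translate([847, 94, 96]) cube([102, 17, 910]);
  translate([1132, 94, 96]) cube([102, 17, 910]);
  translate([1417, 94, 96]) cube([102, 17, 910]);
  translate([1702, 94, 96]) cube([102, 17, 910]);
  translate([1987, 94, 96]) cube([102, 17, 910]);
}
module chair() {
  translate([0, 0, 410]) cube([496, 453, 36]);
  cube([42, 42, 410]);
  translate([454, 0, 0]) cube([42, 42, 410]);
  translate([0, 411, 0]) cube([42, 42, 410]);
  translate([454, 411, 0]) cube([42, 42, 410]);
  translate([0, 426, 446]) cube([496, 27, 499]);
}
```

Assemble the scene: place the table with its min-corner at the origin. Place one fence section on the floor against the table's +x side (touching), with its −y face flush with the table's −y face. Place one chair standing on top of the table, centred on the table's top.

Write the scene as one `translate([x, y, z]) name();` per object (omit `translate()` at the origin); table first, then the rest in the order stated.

table();
translate([1006, 0, 0]) fence_section();
translate([255, 131, 771]) chair();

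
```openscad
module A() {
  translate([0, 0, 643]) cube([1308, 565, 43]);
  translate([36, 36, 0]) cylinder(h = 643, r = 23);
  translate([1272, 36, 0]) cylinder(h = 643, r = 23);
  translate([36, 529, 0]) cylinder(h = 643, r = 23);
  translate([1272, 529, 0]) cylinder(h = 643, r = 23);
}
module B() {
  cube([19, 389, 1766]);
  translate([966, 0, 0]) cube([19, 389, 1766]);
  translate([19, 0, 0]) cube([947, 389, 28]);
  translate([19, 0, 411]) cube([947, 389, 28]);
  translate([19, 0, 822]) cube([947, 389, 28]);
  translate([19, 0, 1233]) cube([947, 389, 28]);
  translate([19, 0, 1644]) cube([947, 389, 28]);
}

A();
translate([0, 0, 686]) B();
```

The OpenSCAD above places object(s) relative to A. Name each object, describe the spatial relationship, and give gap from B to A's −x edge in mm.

The bookshelf's min-x is at 0; the table's min-x is 0; gap = 0 mm.

A is a table. B is a bookshelf. The bookshelf is on top of the table. The gap from the bookshelf to the table's −x edge is 0 mm.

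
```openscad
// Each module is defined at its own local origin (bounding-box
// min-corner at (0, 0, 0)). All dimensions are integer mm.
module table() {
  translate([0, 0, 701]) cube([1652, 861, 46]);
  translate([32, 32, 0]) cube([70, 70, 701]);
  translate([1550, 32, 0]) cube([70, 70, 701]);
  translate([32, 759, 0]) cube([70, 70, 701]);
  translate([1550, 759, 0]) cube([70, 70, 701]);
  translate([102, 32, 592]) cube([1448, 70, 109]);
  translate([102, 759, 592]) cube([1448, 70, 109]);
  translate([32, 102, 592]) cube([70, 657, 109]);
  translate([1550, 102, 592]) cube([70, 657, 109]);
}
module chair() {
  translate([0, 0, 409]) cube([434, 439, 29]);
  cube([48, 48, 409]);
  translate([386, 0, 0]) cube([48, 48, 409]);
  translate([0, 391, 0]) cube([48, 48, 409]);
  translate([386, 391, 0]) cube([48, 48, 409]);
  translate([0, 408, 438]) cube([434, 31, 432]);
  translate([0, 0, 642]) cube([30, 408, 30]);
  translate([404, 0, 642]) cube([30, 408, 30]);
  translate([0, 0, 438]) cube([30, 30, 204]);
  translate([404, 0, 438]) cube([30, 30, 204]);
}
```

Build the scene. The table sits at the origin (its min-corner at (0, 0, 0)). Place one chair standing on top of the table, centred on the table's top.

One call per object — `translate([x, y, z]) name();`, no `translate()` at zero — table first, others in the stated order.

table();
translate([609, 211, 747]) chair();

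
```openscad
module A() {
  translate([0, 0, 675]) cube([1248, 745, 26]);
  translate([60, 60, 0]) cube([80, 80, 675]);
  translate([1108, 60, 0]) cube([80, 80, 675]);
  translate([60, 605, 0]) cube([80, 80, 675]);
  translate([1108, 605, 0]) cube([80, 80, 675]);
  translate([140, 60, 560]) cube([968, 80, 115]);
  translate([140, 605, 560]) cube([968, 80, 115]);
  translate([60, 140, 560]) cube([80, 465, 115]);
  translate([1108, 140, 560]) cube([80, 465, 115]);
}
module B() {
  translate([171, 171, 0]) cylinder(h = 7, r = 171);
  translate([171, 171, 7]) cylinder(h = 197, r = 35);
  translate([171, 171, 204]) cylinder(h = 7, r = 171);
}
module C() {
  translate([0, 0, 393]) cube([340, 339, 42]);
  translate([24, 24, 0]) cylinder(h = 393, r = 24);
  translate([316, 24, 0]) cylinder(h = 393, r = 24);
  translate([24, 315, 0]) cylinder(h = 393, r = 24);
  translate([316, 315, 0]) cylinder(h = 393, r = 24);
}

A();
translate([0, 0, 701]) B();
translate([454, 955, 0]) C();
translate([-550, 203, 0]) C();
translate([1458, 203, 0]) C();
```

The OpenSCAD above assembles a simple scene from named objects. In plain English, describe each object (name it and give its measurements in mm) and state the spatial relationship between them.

A is a rectangular dining table. The top is 1248×745×26 mm with its upper surface at z = 701 mm. It stands on four 80×80 mm square legs, each inset 60 mm from the nearest pair of top edges, running from the floor to the underside of the top. Four apron rails, 80 mm thick and 115 mm tall, run between adjacent legs with their top edges flush with the underside of the top and their outer faces flush with the legs' outer faces.

B is a spool: two coaxial disc flanges of radius 171 mm and thickness 7 mm, joined by a core cylinder of radius 35 mm and height 197 mm. The lower flange rests on z = 0 and the three cylinders share a vertical axis.

C is a four-legged stool. The seat is 340×339 mm, 42 mm thick, top at z = 435 mm. It stands on four round legs, each 48 mm in diameter, from z = 0 to the seat underside, each leg's axis is inset half a diameter from the nearest pair of seat edges (so the leg's bounding box is flush with the corner).

The spool is on top of the table. Three stools sit around the table at the +y, −x, +x sides.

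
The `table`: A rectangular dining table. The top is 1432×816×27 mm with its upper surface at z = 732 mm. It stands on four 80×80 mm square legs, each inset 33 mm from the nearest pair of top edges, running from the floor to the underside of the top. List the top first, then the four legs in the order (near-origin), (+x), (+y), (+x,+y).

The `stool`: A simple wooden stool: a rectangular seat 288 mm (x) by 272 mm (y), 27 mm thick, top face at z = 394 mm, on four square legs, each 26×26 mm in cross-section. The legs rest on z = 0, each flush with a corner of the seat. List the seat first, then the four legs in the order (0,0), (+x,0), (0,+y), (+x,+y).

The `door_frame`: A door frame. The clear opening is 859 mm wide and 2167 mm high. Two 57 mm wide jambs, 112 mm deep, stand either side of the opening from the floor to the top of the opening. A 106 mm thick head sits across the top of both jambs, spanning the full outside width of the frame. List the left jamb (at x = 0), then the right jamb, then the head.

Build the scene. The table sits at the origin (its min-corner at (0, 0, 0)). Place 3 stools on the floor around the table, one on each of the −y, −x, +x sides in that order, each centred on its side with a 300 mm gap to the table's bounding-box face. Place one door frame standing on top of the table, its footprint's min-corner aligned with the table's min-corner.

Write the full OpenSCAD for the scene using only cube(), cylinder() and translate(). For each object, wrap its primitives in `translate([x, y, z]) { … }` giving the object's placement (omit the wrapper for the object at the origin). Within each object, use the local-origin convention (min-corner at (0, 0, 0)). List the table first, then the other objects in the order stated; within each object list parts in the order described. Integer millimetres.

translate([0, 0, 705]) cube([1432, 816, 27]);
translate([33, 33, 0]) cube([80, 80, 705]);
translate([1319, 33, 0]) cube([80, 80, 705]);
translate([33, 703, 0]) cube([80, 80, 705]);
translate([1319, 703, 0]) cube([80, 80, 705]);
translate([572, -572, 0]) {
  translate([0, 0, 367]) cube([288, 272, 27]);
  cube([26, 26, 367]);
  translate([262, 0, 0]) cube([26, 26, 367]);
  translate([0, 246, 0]) cube([26, 26, 367]);
  translate([262, 246, 0]) cube([26, 26, 367]);
}
translate([-588, 272, 0]) {
  translate([0, 0, 367]) cube([288, 272, 27]);
  cube([26, 26, 367]);
  translate([262, 0, 0]) cube([26, 26, 367]);
  translate([0, 246, 0]) cube([26, 26, 367]);
  translate([262, 246, 0]) cube([26, 26, 367]);
}
translate([1732, 272, 0]) {
  translate([0, 0, 367]) cube([288, 272, 27]);
  cube([26, 26, 367]);
  translate([262, 0, 0]) cube([26, 26, 367]);
  translate([0, 246, 0]) cube([26, 26, 367]);
  translate([262, 246, 0]) cube([26, 26, 367]);
}
translate([0, 0, 732]) {
  cube([57, 112, 2167]);
  translate([916, 0, 0]) cube([57, 112, 2167]);
  translate([0, 0, 2167]) cube([973, 112, 106]);
}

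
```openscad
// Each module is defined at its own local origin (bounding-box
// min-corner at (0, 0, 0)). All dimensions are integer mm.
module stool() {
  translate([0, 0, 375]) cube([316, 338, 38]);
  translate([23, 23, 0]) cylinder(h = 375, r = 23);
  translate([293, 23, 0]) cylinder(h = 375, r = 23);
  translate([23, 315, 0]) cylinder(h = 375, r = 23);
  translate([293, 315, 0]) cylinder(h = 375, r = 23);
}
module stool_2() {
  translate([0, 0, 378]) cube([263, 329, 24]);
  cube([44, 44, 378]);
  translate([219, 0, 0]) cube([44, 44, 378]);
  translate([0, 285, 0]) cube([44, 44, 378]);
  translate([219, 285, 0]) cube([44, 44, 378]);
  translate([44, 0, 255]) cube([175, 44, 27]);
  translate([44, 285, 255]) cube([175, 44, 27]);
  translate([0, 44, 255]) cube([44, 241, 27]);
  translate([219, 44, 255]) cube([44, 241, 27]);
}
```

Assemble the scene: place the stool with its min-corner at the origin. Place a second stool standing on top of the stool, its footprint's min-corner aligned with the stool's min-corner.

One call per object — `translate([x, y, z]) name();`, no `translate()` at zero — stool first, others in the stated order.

stool();
translate([0, 0, 413]) stool_2();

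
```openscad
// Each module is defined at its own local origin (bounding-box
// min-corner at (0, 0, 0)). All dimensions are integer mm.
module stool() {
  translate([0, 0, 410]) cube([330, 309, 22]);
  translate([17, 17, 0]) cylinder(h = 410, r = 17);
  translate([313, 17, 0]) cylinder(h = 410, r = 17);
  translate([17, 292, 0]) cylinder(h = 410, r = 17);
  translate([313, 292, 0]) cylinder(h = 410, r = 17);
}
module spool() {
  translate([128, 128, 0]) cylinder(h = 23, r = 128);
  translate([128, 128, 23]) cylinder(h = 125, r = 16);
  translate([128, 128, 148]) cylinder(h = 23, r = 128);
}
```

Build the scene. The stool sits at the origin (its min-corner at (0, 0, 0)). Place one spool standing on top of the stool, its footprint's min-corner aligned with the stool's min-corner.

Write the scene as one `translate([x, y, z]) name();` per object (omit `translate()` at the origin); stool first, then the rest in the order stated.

stool();
translate([0, 0, 432]) spool();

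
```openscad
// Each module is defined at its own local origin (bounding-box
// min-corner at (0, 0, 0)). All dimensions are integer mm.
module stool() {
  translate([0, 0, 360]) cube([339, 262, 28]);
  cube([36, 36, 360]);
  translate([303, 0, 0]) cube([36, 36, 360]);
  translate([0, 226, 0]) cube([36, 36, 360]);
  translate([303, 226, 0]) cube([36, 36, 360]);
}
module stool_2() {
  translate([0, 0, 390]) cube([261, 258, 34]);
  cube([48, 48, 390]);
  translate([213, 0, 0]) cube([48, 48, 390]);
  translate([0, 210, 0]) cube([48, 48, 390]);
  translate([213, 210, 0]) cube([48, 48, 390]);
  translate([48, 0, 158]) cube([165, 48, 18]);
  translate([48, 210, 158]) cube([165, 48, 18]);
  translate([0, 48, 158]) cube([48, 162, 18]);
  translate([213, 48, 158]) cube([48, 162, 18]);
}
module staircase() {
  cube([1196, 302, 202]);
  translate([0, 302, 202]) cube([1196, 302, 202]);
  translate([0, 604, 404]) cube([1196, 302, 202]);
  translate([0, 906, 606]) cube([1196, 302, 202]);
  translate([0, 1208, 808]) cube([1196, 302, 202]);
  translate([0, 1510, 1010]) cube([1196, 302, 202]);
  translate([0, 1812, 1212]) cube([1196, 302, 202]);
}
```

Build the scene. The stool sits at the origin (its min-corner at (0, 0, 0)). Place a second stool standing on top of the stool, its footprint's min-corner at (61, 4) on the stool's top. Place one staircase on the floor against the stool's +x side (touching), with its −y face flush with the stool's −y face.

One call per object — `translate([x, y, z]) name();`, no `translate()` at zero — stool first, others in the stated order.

stool();
translate([61, 4, 388]) stool_2();
translate([339, 0, 0]) staircase();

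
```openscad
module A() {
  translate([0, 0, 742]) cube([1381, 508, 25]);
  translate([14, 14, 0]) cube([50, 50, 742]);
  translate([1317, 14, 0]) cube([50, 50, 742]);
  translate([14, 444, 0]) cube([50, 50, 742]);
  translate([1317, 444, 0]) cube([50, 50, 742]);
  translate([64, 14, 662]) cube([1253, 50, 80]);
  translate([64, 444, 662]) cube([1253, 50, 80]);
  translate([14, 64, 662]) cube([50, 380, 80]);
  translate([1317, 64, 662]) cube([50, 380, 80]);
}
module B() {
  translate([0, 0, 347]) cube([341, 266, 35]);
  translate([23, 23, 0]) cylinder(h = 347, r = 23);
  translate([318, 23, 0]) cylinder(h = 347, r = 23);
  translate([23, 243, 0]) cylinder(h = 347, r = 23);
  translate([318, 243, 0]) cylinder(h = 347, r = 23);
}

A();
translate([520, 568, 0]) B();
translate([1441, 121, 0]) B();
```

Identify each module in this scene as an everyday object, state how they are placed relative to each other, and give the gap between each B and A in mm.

A is a table. B is a stool. Two stools sit around the table at the +y, +x sides. The gap between each stool and the table is 60 mm.

Each stool's nearest face is 60 mm from the table's bounding box.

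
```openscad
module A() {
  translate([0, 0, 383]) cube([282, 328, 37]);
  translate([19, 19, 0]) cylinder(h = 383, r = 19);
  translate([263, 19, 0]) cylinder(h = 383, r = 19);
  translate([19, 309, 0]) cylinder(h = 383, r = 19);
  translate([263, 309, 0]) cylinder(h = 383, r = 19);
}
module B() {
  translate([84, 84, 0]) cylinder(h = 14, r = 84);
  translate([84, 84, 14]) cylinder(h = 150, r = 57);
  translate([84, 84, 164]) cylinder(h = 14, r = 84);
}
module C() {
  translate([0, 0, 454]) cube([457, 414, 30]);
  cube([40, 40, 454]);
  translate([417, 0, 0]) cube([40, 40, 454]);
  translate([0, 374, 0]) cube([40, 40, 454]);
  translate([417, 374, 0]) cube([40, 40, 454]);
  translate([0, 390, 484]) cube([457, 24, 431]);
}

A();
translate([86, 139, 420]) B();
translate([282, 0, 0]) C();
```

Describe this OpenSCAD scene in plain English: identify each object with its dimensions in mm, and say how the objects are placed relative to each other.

A is a four-legged stool. The seat is 282×328 mm, 37 mm thick, top at z = 420 mm. It stands on four round legs, each 38 mm in diameter, from z = 0 to the seat underside, each leg's axis is inset half a diameter from the nearest pair of seat edges (so the leg's bounding box is flush with the corner).

B is a spool: two coaxial disc flanges of radius 84 mm and thickness 14 mm, joined by a core cylinder of radius 57 mm and height 150 mm. The lower flange rests on z = 0 and the three cylinders share a vertical axis.

C is a chair: 457×414 mm seat, 30 mm thick, top at z = 484 mm, on four 40 mm square corner legs flush with the seat edges. A 24 mm thick backrest slab spans the full seat width, extending 431 mm above the seat top, its back face flush with the seat's +y edge.

The spool is on top of the stool. The chair is against the stool's +x side, with their −y faces flush.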